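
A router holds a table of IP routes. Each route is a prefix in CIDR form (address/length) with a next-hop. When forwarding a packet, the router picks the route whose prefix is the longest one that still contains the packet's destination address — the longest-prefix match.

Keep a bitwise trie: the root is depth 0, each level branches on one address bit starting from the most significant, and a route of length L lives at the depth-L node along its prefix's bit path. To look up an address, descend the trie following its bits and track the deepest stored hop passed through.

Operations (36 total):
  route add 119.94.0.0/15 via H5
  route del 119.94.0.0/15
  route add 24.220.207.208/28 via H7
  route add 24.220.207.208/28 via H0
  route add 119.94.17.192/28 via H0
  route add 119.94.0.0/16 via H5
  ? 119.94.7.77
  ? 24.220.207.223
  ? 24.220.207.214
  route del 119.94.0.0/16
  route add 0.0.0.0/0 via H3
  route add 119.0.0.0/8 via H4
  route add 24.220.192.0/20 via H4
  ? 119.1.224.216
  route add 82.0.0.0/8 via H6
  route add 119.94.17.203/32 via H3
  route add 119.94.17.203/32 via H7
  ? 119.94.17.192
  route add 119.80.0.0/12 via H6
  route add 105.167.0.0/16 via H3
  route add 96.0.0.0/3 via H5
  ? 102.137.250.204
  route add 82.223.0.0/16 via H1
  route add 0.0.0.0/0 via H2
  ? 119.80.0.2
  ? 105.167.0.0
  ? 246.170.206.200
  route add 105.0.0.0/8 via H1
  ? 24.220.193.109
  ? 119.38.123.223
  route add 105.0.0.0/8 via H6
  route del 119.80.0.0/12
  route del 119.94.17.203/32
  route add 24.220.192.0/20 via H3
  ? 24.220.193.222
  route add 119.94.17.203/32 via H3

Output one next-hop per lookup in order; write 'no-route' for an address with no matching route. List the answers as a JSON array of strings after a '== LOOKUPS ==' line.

Apply in order:
  + 119.94.0.0/15 (H5) depth=15
  - 119.94.0.0/15 clear@15
  + 24.220.207.208/28 (H7) depth=28
  + 24.220.207.208/28 (H0) depth=28
  + 119.94.17.192/28 (H0) depth=28
  + 119.94.0.0/16 (H5) depth=16
  Q 119.94.7.77: descend 0111011101011110000 ; hops seen [H5] ; pick H5
  Q 24.220.207.223: descend 0001100011011100110011111101 ; hops seen [H0] ; pick H0
  Q 24.220.207.214: descend 0001100011011100110011111101 ; hops seen [H0] ; pick H0
  - 119.94.0.0/16 clear@16
  + 0.0.0.0/0 (H3) depth=0
  + 119.0.0.0/8 (H4) depth=8
  + 24.220.192.0/20 (H4) depth=20
  Q 119.1.224.216: descend 011101110 ; hops seen [H3,H4] ; pick H4
  + 82.0.0.0/8 (H6) depth=8
  + 119.94.17.203/32 (H3) depth=32
  + 119.94.17.203/32 (H7) depth=32
  Q 119.94.17.192: descend 0111011101011110000100011100 ; hops seen [H3,H4,H0] ; pick H0
  + 119.80.0.0/12 (H6) depth=12
  + 105.167.0.0/16 (H3) depth=16
  + 96.0.0.0/3 (H5) depth=3
  Q 102.137.250.204: descend 0110 ; hops seen [H3,H5] ; pick H5
  + 82.223.0.0/16 (H1) depth=16
  + 0.0.0.0/0 (H2) depth=0
  Q 119.80.0.2: descend 011101110101 ; hops seen [H2,H5,H4,H6] ; pick H6
  Q 105.167.0.0: descend 0110100110100111 ; hops seen [H2,H5,H3] ; pick H3
  Q 246.170.206.200: descend ε ; hops seen [H2] ; pick H2
  + 105.0.0.0/8 (H1) depth=8
  Q 24.220.193.109: descend 00011000110111001100 ; hops seen [H2,H4] ; pick H4
  Q 119.38.123.223: descend 011101110 ; hops seen [H2,H5,H4] ; pick H4
  + 105.0.0.0/8 (H6) depth=8
  - 119.80.0.0/12 clear@12
  - 119.94.17.203/32 clear@32
  + 24.220.192.0/20 (H3) depth=20
  Q 24.220.193.222: descend 00011000110111001100 ; hops seen [H2,H3] ; pick H3
  + 119.94.17.203/32 (H3) depth=32

== LOOKUPS ==
["H5","H0","H0","H4","H0","H5","H6","H3","H2","H4","H4","H3"]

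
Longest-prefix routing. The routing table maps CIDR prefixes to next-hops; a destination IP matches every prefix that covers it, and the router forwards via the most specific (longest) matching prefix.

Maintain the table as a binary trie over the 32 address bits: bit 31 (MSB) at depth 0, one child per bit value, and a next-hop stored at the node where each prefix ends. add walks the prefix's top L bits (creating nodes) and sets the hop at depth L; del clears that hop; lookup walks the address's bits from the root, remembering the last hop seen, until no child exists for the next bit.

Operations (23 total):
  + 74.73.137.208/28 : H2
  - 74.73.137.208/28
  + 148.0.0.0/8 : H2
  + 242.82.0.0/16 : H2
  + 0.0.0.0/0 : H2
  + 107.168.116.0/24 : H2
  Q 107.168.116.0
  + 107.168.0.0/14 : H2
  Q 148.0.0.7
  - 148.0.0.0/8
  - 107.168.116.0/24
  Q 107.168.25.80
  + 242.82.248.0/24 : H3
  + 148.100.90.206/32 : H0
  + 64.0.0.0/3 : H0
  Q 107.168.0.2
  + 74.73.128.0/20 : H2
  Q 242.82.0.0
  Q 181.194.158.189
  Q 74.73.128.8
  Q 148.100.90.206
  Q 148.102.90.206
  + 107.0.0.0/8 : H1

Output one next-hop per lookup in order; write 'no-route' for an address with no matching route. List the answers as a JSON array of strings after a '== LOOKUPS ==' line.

Process each operation:
  + 74.73.137.208/28 (H2) depth=28
  - 74.73.137.208/28 clear@28
  + 148.0.0.0/8 (H2) depth=8
  + 242.82.0.0/16 (H2) depth=16
  + 0.0.0.0/0 (H2) depth=0
  + 107.168.116.0/24 (H2) depth=24
  lookup 107.168.116.0: bits 011010111010100001110100 walk d0:H2→d1:-→d2:-→d3:-→d4:-→d5:-→d6:-→d7:-→d8:-→d9:-→d10:-→d11:-→d12:-→d13:-→d14:-→d15:-→d16:-→d17:-→d18:-→d19:-→d20:-→d21:-→d22:-→d23:-→d24:H2 -> H2
  + 107.168.0.0/14 (H2) depth=14
  lookup 148.0.0.7: bits 10010100 walk d0:H2→d1:-→d2:-→d3:-→d4:-→d5:-→d6:-→d7:-→d8:H2 -> H2
  - 148.0.0.0/8 clear@8
  - 107.168.116.0/24 clear@24
  lookup 107.168.25.80: bits 01101011101010000 walk d0:H2→d1:-→d2:-→d3:-→d4:-→d5:-→d6:-→d7:-→d8:-→d9:-→d10:-→d11:-→d12:-→d13:-→d14:H2→d15:-→d16:-→d17:- -> H2
  + 242.82.248.0/24 (H3) depth=24
  + 148.100.90.206/32 (H0) depth=32
  + 64.0.0.0/3 (H0) depth=3
  lookup 107.168.0.2: bits 01101011101010000 walk d0:H2→d1:-→d2:-→d3:-→d4:-→d5:-→d6:-→d7:-→d8:-→d9:-→d10:-→d11:-→d12:-→d13:-→d14:H2→d15:-→d16:-→d17:- -> H2
  + 74.73.128.0/20 (H2) depth=20
  lookup 242.82.0.0: bits 1111001001010010 walk d0:H2→d1:-→d2:-→d3:-→d4:-→d5:-→d6:-→d7:-→d8:-→d9:-→d10:-→d11:-→d12:-→d13:-→d14:-→d15:-→d16:H2 -> H2
  lookup 181.194.158.189: bits 10 walk d0:H2→d1:-→d2:- -> H2
  lookup 74.73.128.8: bits 01001010010010011000 walk d0:H2→d1:-→d2:-→d3:H0→d4:-→d5:-→d6:-→d7:-→d8:-→d9:-→d10:-→d11:-→d12:-→d13:-→d14:-→d15:-→d16:-→d17:-→d18:-→d19:-→d20:H2 -> H2
  lookup 148.100.90.206: bits 10010100011001000101101011001110 walk d0:H2→d1:-→d2:-→d3:-→d4:-→d5:-→d6:-→d7:-→d8:-→d9:-→d10:-→d11:-→d12:-→d13:-→d14:-→d15:-→d16:-→d17:-→d18:-→d19:-→d20:-→d21:-→d22:-→d23:-→d24:-→d25:-→d26:-→d27:-→d28:-→d29:-→d30:-→d31:-→d32:H0 -> H0
  lookup 148.102.90.206: bits 10010100011001 walk d0:H2→d1:-→d2:-→d3:-→d4:-→d5:-→d6:-→d7:-→d8:-→d9:-→d10:-→d11:-→d12:-→d13:-→d14:- -> H2
  + 107.0.0.0/8 (H1) depth=8

== LOOKUPS ==
["H2","H2","H2","H2","H2","H2","H2","H0","H2"]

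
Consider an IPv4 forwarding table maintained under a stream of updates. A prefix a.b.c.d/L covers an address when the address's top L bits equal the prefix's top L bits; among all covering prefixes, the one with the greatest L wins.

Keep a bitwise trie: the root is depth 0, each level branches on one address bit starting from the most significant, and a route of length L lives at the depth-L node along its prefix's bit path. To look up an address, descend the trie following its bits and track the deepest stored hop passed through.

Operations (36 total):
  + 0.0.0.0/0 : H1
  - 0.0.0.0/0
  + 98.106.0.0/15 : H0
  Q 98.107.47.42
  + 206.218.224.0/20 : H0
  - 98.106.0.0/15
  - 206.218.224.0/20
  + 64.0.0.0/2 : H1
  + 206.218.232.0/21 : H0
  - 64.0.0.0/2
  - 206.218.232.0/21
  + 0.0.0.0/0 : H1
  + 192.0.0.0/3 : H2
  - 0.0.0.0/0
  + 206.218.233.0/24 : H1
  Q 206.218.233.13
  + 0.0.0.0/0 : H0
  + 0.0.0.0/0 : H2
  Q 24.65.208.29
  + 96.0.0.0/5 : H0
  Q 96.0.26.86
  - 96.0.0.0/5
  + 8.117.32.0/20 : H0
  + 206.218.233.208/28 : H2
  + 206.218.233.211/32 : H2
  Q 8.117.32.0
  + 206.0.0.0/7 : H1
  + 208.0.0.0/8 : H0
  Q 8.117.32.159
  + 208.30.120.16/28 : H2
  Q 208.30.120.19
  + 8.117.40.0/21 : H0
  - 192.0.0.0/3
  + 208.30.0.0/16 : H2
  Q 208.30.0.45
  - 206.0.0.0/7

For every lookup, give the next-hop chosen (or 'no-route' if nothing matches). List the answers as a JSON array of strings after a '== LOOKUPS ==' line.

Apply in order:
  + 0.0.0.0/0 (H1) depth=0
  - 0.0.0.0/0 clear@0
  + 98.106.0.0/15 (H0) depth=15
  lookup 98.107.47.42: bits 011000100110101 walk d0:-→d1:-→d2:-→d3:-→d4:-→d5:-→d6:-→d7:-→d8:-→d9:-→d10:-→d11:-→d12:-→d13:-→d14:-→d15:H0 -> H0
  + 206.218.224.0/20 (H0) depth=20
  - 98.106.0.0/15 clear@15
  - 206.218.224.0/20 clear@20
  + 64.0.0.0/2 (H1) depth=2
  + 206.218.232.0/21 (H0) depth=21
  - 64.0.0.0/2 clear@2
  - 206.218.232.0/21 clear@21
  + 0.0.0.0/0 (H1) depth=0
  + 192.0.0.0/3 (H2) depth=3
  - 0.0.0.0/0 clear@0
  + 206.218.233.0/24 (H1) depth=24
  lookup 206.218.233.13: bits 110011101101101011101001 walk d0:-→d1:-→d2:-→d3:H2→d4:-→d5:-→d6:-→d7:-→d8:-→d9:-→d10:-→d11:-→d12:-→d13:-→d14:-→d15:-→d16:-→d17:-→d18:-→d19:-→d20:-→d21:-→d22:-→d23:-→d24:H1 -> H1
  + 0.0.0.0/0 (H0) depth=0
  + 0.0.0.0/0 (H2) depth=0
  lookup 24.65.208.29: bits 0 walk d0:H2→d1:- -> H2
  + 96.0.0.0/5 (H0) depth=5
  lookup 96.0.26.86: bits 011000 walk d0:H2→d1:-→d2:-→d3:-→d4:-→d5:H0→d6:- -> H0
  - 96.0.0.0/5 clear@5
  + 8.117.32.0/20 (H0) depth=20
  + 206.218.233.208/28 (H2) depth=28
  + 206.218.233.211/32 (H2) depth=32
  lookup 8.117.32.0: bits 00001000011101010010 walk d0:H2→d1:-→d2:-→d3:-→d4:-→d5:-→d6:-→d7:-→d8:-→d9:-→d10:-→d11:-→d12:-→d13:-→d14:-→d15:-→d16:-→d17:-→d18:-→d19:-→d20:H0 -> H0
  + 206.0.0.0/7 (H1) depth=7
  + 208.0.0.0/8 (H0) depth=8
  lookup 8.117.32.159: bits 00001000011101010010 walk d0:H2→d1:-→d2:-→d3:-→d4:-→d5:-→d6:-→d7:-→d8:-→d9:-→d10:-→d11:-→d12:-→d13:-→d14:-→d15:-→d16:-→d17:-→d18:-→d19:-→d20:H0 -> H0
  + 208.30.120.16/28 (H2) depth=28
  lookup 208.30.120.19: bits 1101000000011110011110000001 walk d0:H2→d1:-→d2:-→d3:H2→d4:-→d5:-→d6:-→d7:-→d8:H0→d9:-→d10:-→d11:-→d12:-→d13:-→d14:-→d15:-→d16:-→d17:-→d18:-→d19:-→d20:-→d21:-→d22:-→d23:-→d24:-→d25:-→d26:-→d27:-→d28:H2 -> H2
  + 8.117.40.0/21 (H0) depth=21
  - 192.0.0.0/3 clear@3
  + 208.30.0.0/16 (H2) depth=16
  lookup 208.30.0.45: bits 11010000000111100 walk d0:H2→d1:-→d2:-→d3:-→d4:-→d5:-→d6:-→d7:-→d8:H0→d9:-→d10:-→d11:-→d12:-→d13:-→d14:-→d15:-→d16:H2→d17:- -> H2
  - 206.0.0.0/7 clear@7

== LOOKUPS ==
["H0","H1","H2","H0","H0","H0","H2","H2"]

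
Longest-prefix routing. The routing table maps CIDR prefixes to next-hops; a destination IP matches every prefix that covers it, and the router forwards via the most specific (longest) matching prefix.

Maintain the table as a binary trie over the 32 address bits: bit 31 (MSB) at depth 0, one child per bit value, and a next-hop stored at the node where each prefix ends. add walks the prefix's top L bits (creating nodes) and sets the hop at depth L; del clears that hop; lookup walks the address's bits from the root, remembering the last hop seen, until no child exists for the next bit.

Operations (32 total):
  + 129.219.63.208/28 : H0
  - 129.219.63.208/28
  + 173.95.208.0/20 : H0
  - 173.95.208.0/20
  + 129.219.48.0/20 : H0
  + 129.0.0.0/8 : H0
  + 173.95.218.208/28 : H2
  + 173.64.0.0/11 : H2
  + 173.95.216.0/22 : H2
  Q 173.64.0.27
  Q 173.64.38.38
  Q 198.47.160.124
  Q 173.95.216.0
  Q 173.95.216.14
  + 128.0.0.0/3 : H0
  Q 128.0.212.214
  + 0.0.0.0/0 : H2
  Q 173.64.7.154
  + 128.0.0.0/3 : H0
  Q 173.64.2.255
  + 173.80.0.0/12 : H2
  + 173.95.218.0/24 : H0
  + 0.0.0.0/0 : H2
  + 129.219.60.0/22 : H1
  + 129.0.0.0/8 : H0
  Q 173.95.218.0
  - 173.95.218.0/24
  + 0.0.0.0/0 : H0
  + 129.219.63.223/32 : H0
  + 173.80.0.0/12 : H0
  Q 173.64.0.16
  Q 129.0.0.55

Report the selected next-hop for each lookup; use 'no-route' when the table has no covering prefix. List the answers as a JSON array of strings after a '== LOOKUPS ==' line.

Apply in order:
  + 129.219.63.208/28 (H0) depth=28
  del 129.219.63.208/28 (clear depth 28)
  + 173.95.208.0/20 (H0) depth=20
  del 173.95.208.0/20 (clear depth 20)
  + 129.219.48.0/20 (H0) depth=20
  + 129.0.0.0/8 (H0) depth=8
  + 173.95.218.208/28 (H2) depth=28
  + 173.64.0.0/11 (H2) depth=11
  + 173.95.216.0/22 (H2) depth=22
  Q 173.64.0.27: descend 10101101010 ; hops seen [H2] ; pick H2
  Q 173.64.38.38: descend 10101101010 ; hops seen [H2] ; pick H2
  Q 198.47.160.124: descend 1 ; hops seen [∅] ; pick no-route
  Q 173.95.216.0: descend 1010110101011111110110 ; hops seen [H2,H2] ; pick H2
  Q 173.95.216.14: descend 1010110101011111110110 ; hops seen [H2,H2] ; pick H2
  + 128.0.0.0/3 (H0) depth=3
  Q 128.0.212.214: descend 1000000 ; hops seen [H0] ; pick H0
  + 0.0.0.0/0 (H2) depth=0
  Q 173.64.7.154: descend 10101101010 ; hops seen [H2,H2] ; pick H2
  + 128.0.0.0/3 (H0) depth=3
  Q 173.64.2.255: descend 10101101010 ; hops seen [H2,H2] ; pick H2
  + 173.80.0.0/12 (H2) depth=12
  + 173.95.218.0/24 (H0) depth=24
  + 0.0.0.0/0 (H2) depth=0
  + 129.219.60.0/22 (H1) depth=22
  + 129.0.0.0/8 (H0) depth=8
  Q 173.95.218.0: descend 101011010101111111011010 ; hops seen [H2,H2,H2,H2,H0] ; pick H0
  del 173.95.218.0/24 (clear depth 24)
  + 0.0.0.0/0 (H0) depth=0
  + 129.219.63.223/32 (H0) depth=32
  + 173.80.0.0/12 (H0) depth=12
  Q 173.64.0.16: descend 10101101010 ; hops seen [H0,H2] ; pick H2
  Q 129.0.0.55: descend 10000001 ; hops seen [H0,H0,H0] ; pick H0

== LOOKUPS ==
["H2","H2","no-route","H2","H2","H0","H2","H2","H0","H2","H0"]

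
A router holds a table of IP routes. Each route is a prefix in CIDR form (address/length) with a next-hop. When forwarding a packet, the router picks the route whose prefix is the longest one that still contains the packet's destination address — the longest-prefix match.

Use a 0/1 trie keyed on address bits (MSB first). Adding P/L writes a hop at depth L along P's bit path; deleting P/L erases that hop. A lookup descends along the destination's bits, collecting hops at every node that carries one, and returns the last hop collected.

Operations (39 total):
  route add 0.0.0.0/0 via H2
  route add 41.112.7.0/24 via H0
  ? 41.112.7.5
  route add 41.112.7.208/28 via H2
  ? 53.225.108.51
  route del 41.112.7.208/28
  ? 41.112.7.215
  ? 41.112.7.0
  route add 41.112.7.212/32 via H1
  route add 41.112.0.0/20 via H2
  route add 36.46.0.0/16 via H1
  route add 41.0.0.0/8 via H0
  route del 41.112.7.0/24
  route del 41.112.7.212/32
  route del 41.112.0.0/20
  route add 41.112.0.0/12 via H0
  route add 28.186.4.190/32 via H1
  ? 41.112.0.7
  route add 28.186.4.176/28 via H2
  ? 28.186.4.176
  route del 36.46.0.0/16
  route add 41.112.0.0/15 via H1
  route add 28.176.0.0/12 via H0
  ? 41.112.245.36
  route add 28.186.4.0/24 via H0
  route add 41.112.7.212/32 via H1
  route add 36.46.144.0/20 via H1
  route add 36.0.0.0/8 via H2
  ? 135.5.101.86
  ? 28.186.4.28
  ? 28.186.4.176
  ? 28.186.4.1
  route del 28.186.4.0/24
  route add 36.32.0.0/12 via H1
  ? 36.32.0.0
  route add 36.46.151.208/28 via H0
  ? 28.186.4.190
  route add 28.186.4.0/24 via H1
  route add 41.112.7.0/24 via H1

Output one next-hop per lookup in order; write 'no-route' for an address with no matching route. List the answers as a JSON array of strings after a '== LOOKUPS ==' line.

Trace:
  + 0.0.0.0/0 (H2) depth=0
  + 41.112.7.0/24 (H0) depth=24
  Q 41.112.7.5: descend 001010010111000000000111 ; hops seen [H2,H0] ; pick H0
  + 41.112.7.208/28 (H2) depth=28
  Q 53.225.108.51: descend 001 ; hops seen [H2] ; pick H2
  - 41.112.7.208/28 clear@28
  Q 41.112.7.215: descend 0010100101110000000001111101 ; hops seen [H2,H0] ; pick H0
  Q 41.112.7.0: descend 001010010111000000000111 ; hops seen [H2,H0] ; pick H0
  + 41.112.7.212/32 (H1) depth=32
  + 41.112.0.0/20 (H2) depth=20
  + 36.46.0.0/16 (H1) depth=16
  + 41.0.0.0/8 (H0) depth=8
  - 41.112.7.0/24 clear@24
  - 41.112.7.212/32 clear@32
  - 41.112.0.0/20 clear@20
  + 41.112.0.0/12 (H0) depth=12
  + 28.186.4.190/32 (H1) depth=32
  Q 41.112.0.7: descend 001010010111000000000 ; hops seen [H2,H0,H0] ; pick H0
  + 28.186.4.176/28 (H2) depth=28
  Q 28.186.4.176: descend 0001110010111010000001001011 ; hops seen [H2,H2] ; pick H2
  - 36.46.0.0/16 clear@16
  + 41.112.0.0/15 (H1) depth=15
  + 28.176.0.0/12 (H0) depth=12
  Q 41.112.245.36: descend 0010100101110000 ; hops seen [H2,H0,H0,H1] ; pick H1
  + 28.186.4.0/24 (H0) depth=24
  + 41.112.7.212/32 (H1) depth=32
  + 36.46.144.0/20 (H1) depth=20
  + 36.0.0.0/8 (H2) depth=8
  Q 135.5.101.86: descend ε ; hops seen [H2] ; pick H2
  Q 28.186.4.28: descend 000111001011101000000100 ; hops seen [H2,H0,H0] ; pick H0
  Q 28.186.4.176: descend 0001110010111010000001001011 ; hops seen [H2,H0,H0,H2] ; pick H2
  Q 28.186.4.1: descend 000111001011101000000100 ; hops seen [H2,H0,H0] ; pick H0
  - 28.186.4.0/24 clear@24
  + 36.32.0.0/12 (H1) depth=12
  Q 36.32.0.0: descend 001001000010 ; hops seen [H2,H2,H1] ; pick H1
  + 36.46.151.208/28 (H0) depth=28
  Q 28.186.4.190: descend 00011100101110100000010010111110 ; hops seen [H2,H0,H2,H1] ; pick H1
  + 28.186.4.0/24 (H1) depth=24
  + 41.112.7.0/24 (H1) depth=24

== LOOKUPS ==
["H0","H2","H0","H0","H0","H2","H1","H2","H0","H2","H0","H1","H1"]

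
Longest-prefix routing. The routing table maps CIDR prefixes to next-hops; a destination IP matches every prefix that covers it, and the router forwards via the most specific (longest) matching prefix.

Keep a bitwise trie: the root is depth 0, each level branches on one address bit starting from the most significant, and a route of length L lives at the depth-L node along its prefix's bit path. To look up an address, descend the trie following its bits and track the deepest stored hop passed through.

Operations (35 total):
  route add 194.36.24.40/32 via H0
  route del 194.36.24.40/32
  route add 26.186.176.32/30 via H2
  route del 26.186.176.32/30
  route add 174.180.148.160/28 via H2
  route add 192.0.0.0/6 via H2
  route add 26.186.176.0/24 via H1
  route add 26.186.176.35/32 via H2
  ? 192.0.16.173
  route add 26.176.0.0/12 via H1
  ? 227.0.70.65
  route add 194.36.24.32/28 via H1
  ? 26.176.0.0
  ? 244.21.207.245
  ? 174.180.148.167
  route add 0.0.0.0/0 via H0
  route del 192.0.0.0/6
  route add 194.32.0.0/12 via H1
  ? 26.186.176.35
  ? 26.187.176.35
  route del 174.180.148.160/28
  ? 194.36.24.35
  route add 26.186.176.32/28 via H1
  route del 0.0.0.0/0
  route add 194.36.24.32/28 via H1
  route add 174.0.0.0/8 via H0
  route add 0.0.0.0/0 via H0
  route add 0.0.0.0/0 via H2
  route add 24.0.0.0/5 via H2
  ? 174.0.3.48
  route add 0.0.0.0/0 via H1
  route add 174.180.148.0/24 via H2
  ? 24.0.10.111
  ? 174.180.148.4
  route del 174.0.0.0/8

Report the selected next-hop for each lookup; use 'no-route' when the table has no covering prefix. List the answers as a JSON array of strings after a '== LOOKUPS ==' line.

Trace:
  + 194.36.24.40/32 (H0) depth=32
  - 194.36.24.40/32 clear@32
  + 26.186.176.32/30 (H2) depth=30
  - 26.186.176.32/30 clear@30
  + 174.180.148.160/28 (H2) depth=28
  + 192.0.0.0/6 (H2) depth=6
  + 26.186.176.0/24 (H1) depth=24
  + 26.186.176.35/32 (H2) depth=32
  lookup 192.0.16.173: bits 110000 walk d0:-→d1:-→d2:-→d3:-→d4:-→d5:-→d6:H2 -> H2
  + 26.176.0.0/12 (H1) depth=12
  lookup 227.0.70.65: bits 11 walk d0:-→d1:-→d2:- -> no-route
  + 194.36.24.32/28 (H1) depth=28
  lookup 26.176.0.0: bits 000110101011 walk d0:-→d1:-→d2:-→d3:-→d4:-→d5:-→d6:-→d7:-→d8:-→d9:-→d10:-→d11:-→d12:H1 -> H1
  lookup 244.21.207.245: bits 11 walk d0:-→d1:-→d2:- -> no-route
  lookup 174.180.148.167: bits 1010111010110100100101001010 walk d0:-→d1:-→d2:-→d3:-→d4:-→d5:-→d6:-→d7:-→d8:-→d9:-→d10:-→d11:-→d12:-→d13:-→d14:-→d15:-→d16:-→d17:-→d18:-→d19:-→d20:-→d21:-→d22:-→d23:-→d24:-→d25:-→d26:-→d27:-→d28:H2 -> H2
  + 0.0.0.0/0 (H0) depth=0
  - 192.0.0.0/6 clear@6
  + 194.32.0.0/12 (H1) depth=12
  lookup 26.186.176.35: bits 00011010101110101011000000100011 walk d0:H0→d1:-→d2:-→d3:-→d4:-→d5:-→d6:-→d7:-→d8:-→d9:-→d10:-→d11:-→d12:H1→d13:-→d14:-→d15:-→d16:-→d17:-→d18:-→d19:-→d20:-→d21:-→d22:-→d23:-→d24:H1→d25:-→d26:-→d27:-→d28:-→d29:-→d30:-→d31:-→d32:H2 -> H2
  lookup 26.187.176.35: bits 000110101011101 walk d0:H0→d1:-→d2:-→d3:-→d4:-→d5:-→d6:-→d7:-→d8:-→d9:-→d10:-→d11:-→d12:H1→d13:-→d14:-→d15:- -> H1
  - 174.180.148.160/28 clear@28
  lookup 194.36.24.35: bits 1100001000100100000110000010 walk d0:H0→d1:-→d2:-→d3:-→d4:-→d5:-→d6:-→d7:-→d8:-→d9:-→d10:-→d11:-→d12:H1→d13:-→d14:-→d15:-→d16:-→d17:-→d18:-→d19:-→d20:-→d21:-→d22:-→d23:-→d24:-→d25:-→d26:-→d27:-→d28:H1 -> H1
  + 26.186.176.32/28 (H1) depth=28
  - 0.0.0.0/0 clear@0
  + 194.36.24.32/28 (H1) depth=28
  + 174.0.0.0/8 (H0) depth=8
  + 0.0.0.0/0 (H0) depth=0
  + 0.0.0.0/0 (H2) depth=0
  + 24.0.0.0/5 (H2) depth=5
  lookup 174.0.3.48: bits 10101110 walk d0:H2→d1:-→d2:-→d3:-→d4:-→d5:-→d6:-→d7:-→d8:H0 -> H0
  + 0.0.0.0/0 (H1) depth=0
  + 174.180.148.0/24 (H2) depth=24
  lookup 24.0.10.111: bits 000110 walk d0:H1→d1:-→d2:-→d3:-→d4:-→d5:H2→d6:- -> H2
  lookup 174.180.148.4: bits 101011101011010010010100 walk d0:H1→d1:-→d2:-→d3:-→d4:-→d5:-→d6:-→d7:-→d8:H0→d9:-→d10:-→d11:-→d12:-→d13:-→d14:-→d15:-→d16:-→d17:-→d18:-→d19:-→d20:-→d21:-→d22:-→d23:-→d24:H2 -> H2
  - 174.0.0.0/8 clear@8

== LOOKUPS ==
["H2","no-route","H1","no-route","H2","H2","H1","H1","H0","H2","H2"]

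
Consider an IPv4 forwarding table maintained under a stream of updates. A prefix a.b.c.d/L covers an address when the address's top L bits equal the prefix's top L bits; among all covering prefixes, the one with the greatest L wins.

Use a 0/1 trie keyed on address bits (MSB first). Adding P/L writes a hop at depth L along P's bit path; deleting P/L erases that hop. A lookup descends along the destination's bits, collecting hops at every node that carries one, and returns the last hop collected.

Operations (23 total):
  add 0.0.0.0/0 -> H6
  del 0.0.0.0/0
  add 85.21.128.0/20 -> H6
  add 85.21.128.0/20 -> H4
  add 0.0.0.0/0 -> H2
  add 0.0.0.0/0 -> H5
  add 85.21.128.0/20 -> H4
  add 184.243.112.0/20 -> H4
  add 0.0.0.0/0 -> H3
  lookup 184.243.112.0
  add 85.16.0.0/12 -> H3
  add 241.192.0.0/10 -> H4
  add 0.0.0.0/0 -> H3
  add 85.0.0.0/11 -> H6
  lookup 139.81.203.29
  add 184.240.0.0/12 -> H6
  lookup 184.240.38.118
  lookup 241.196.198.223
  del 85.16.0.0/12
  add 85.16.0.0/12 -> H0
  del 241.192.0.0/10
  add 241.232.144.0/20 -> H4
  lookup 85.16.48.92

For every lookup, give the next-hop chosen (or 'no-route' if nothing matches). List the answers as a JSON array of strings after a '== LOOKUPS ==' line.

Apply in order:
  + 0.0.0.0/0 (H6) depth=0
  del 0.0.0.0/0 (clear depth 0)
  + 85.21.128.0/20 (H6) depth=20
  + 85.21.128.0/20 (H4) depth=20
  + 0.0.0.0/0 (H2) depth=0
  + 0.0.0.0/0 (H5) depth=0
  + 85.21.128.0/20 (H4) depth=20
  + 184.243.112.0/20 (H4) depth=20
  + 0.0.0.0/0 (H3) depth=0
  ? 184.243.112.0  path d0:H3→d1:-→d2:-→d3:-→d4:-→d5:-→d6:-→d7:-→d8:-→d9:-→d10:-→d11:-→d12:-→d13:-→d14:-→d15:-→d16:-→d17:-→d18:-→d19:-→d20:H4  best=H4
  + 85.16.0.0/12 (H3) depth=12
  + 241.192.0.0/10 (H4) depth=10
  + 0.0.0.0/0 (H3) depth=0
  + 85.0.0.0/11 (H6) depth=11
  ? 139.81.203.29  path d0:H3→d1:-→d2:-  best=H3
  + 184.240.0.0/12 (H6) depth=12
  ? 184.240.38.118  path d0:H3→d1:-→d2:-→d3:-→d4:-→d5:-→d6:-→d7:-→d8:-→d9:-→d10:-→d11:-→d12:H6→d13:-→d14:-  best=H6
  ? 241.196.198.223  path d0:H3→d1:-→d2:-→d3:-→d4:-→d5:-→d6:-→d7:-→d8:-→d9:-→d10:H4  best=H4
  del 85.16.0.0/12 (clear depth 12)
  + 85.16.0.0/12 (H0) depth=12
  del 241.192.0.0/10 (clear depth 10)
  + 241.232.144.0/20 (H4) depth=20
  ? 85.16.48.92  path d0:H3→d1:-→d2:-→d3:-→d4:-→d5:-→d6:-→d7:-→d8:-→d9:-→d10:-→d11:H6→d12:H0→d13:-  best=H0

== LOOKUPS ==
["H4","H3","H6","H4","H0"]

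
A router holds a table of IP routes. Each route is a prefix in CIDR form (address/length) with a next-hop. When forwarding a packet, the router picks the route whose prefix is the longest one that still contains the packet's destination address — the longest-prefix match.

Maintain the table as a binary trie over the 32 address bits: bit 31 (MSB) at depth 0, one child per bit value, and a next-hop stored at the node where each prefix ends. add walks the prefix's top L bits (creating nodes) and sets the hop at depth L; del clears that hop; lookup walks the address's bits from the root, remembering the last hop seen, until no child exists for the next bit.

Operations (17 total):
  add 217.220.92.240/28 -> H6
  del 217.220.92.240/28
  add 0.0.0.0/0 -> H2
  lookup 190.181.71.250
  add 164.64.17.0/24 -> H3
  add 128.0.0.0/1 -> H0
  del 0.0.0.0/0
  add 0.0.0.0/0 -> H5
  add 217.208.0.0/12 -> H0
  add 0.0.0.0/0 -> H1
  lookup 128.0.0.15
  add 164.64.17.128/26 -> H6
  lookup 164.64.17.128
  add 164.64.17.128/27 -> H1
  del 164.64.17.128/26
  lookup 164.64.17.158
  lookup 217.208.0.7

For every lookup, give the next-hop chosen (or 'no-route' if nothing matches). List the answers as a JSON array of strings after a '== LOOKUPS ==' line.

Trace:
  add 217.220.92.240/28 -> H6 at depth 28
  del 217.220.92.240/28 (clear depth 28)
  add 0.0.0.0/0 -> H2 at depth 0
  Q 190.181.71.250: descend 1 ; hops seen [H2] ; pick H2
  add 164.64.17.0/24 -> H3 at depth 24
  add 128.0.0.0/1 -> H0 at depth 1
  del 0.0.0.0/0 (clear depth 0)
  add 0.0.0.0/0 -> H5 at depth 0
  add 217.208.0.0/12 -> H0 at depth 12
  add 0.0.0.0/0 -> H1 at depth 0
  Q 128.0.0.15: descend 10 ; hops seen [H1,H0] ; pick H0
  add 164.64.17.128/26 -> H6 at depth 26
  Q 164.64.17.128: descend 10100100010000000001000110 ; hops seen [H1,H0,H3,H6] ; pick H6
  add 164.64.17.128/27 -> H1 at depth 27
  del 164.64.17.128/26 (clear depth 26)
  Q 164.64.17.158: descend 101001000100000000010001100 ; hops seen [H1,H0,H3,H1] ; pick H1
  Q 217.208.0.7: descend 110110011101 ; hops seen [H1,H0,H0] ; pick H0

== LOOKUPS ==
["H2","H0","H6","H1","H0"]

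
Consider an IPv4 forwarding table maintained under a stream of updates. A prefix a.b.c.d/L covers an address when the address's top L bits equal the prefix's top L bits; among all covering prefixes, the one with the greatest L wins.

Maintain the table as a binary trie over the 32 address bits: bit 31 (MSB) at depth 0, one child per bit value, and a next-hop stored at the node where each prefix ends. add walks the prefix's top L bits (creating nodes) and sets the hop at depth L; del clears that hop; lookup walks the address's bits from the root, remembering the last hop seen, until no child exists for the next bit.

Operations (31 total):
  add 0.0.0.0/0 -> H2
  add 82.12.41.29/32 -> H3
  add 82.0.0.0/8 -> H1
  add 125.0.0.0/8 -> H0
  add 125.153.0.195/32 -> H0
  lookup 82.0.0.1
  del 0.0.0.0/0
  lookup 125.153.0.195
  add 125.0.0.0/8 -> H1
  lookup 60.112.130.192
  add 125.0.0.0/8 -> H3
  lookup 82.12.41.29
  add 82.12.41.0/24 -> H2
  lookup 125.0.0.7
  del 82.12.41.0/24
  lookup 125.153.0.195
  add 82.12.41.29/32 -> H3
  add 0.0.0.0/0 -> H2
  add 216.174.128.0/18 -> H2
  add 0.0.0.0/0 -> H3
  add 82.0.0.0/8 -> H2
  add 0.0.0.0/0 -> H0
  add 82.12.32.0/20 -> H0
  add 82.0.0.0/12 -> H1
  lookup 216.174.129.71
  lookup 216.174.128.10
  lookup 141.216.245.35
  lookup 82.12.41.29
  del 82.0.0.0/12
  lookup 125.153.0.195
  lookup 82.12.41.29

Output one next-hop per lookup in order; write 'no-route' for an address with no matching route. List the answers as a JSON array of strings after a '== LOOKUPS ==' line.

Trace:
  add 0.0.0.0/0 -> H2 at depth 0
  add 82.12.41.29/32 -> H3 at depth 32
  add 82.0.0.0/8 -> H1 at depth 8
  add 125.0.0.0/8 -> H0 at depth 8
  add 125.153.0.195/32 -> H0 at depth 32
  lookup 82.0.0.1: bits 010100100000 walk d0:H2→d1:-→d2:-→d3:-→d4:-→d5:-→d6:-→d7:-→d8:H1→d9:-→d10:-→d11:-→d12:- -> H1
  - 0.0.0.0/0 clear@0
  lookup 125.153.0.195: bits 01111101100110010000000011000011 walk d0:-→d1:-→d2:-→d3:-→d4:-→d5:-→d6:-→d7:-→d8:H0→d9:-→d10:-→d11:-→d12:-→d13:-→d14:-→d15:-→d16:-→d17:-→d18:-→d19:-→d20:-→d21:-→d22:-→d23:-→d24:-→d25:-→d26:-→d27:-→d28:-→d29:-→d30:-→d31:-→d32:H0 -> H0
  add 125.0.0.0/8 -> H1 at depth 8
  lookup 60.112.130.192: bits 0 walk d0:-→d1:- -> no-route
  add 125.0.0.0/8 -> H3 at depth 8
  lookup 82.12.41.29: bits 01010010000011000010100100011101 walk d0:-→d1:-→d2:-→d3:-→d4:-→d5:-→d6:-→d7:-→d8:H1→d9:-→d10:-→d11:-→d12:-→d13:-→d14:-→d15:-→d16:-→d17:-→d18:-→d19:-→d20:-→d21:-→d22:-→d23:-→d24:-→d25:-→d26:-→d27:-→d28:-→d29:-→d30:-→d31:-→d32:H3 -> H3
  add 82.12.41.0/24 -> H2 at depth 24
  lookup 125.0.0.7: bits 01111101 walk d0:-→d1:-→d2:-→d3:-→d4:-→d5:-→d6:-→d7:-→d8:H3 -> H3
  - 82.12.41.0/24 clear@24
  lookup 125.153.0.195: bits 01111101100110010000000011000011 walk d0:-→d1:-→d2:-→d3:-→d4:-→d5:-→d6:-→d7:-→d8:H3→d9:-→d10:-→d11:-→d12:-→d13:-→d14:-→d15:-→d16:-→d17:-→d18:-→d19:-→d20:-→d21:-→d22:-→d23:-→d24:-→d25:-→d26:-→d27:-→d28:-→d29:-→d30:-→d31:-→d32:H0 -> H0
  add 82.12.41.29/32 -> H3 at depth 32
  add 0.0.0.0/0 -> H2 at depth 0
  add 216.174.128.0/18 -> H2 at depth 18
  add 0.0.0.0/0 -> H3 at depth 0
  add 82.0.0.0/8 -> H2 at depth 8
  add 0.0.0.0/0 -> H0 at depth 0
  add 82.12.32.0/20 -> H0 at depth 20
  add 82.0.0.0/12 -> H1 at depth 12
  lookup 216.174.129.71: bits 110110001010111010 walk d0:H0→d1:-→d2:-→d3:-→d4:-→d5:-→d6:-→d7:-→d8:-→d9:-→d10:-→d11:-→d12:-→d13:-→d14:-→d15:-→d16:-→d17:-→d18:H2 -> H2
  lookup 216.174.128.10: bits 110110001010111010 walk d0:H0→d1:-→d2:-→d3:-→d4:-→d5:-→d6:-→d7:-→d8:-→d9:-→d10:-→d11:-→d12:-→d13:-→d14:-→d15:-→d16:-→d17:-→d18:H2 -> H2
  lookup 141.216.245.35: bits 1 walk d0:H0→d1:- -> H0
  lookup 82.12.41.29: bits 01010010000011000010100100011101 walk d0:H0→d1:-→d2:-→d3:-→d4:-→d5:-→d6:-→d7:-→d8:H2→d9:-→d10:-→d11:-→d12:H1→d13:-→d14:-→d15:-→d16:-→d17:-→d18:-→d19:-→d20:H0→d21:-→d22:-→d23:-→d24:-→d25:-→d26:-→d27:-→d28:-→d29:-→d30:-→d31:-→d32:H3 -> H3
  - 82.0.0.0/12 clear@12
  lookup 125.153.0.195: bits 01111101100110010000000011000011 walk d0:H0→d1:-→d2:-→d3:-→d4:-→d5:-→d6:-→d7:-→d8:H3→d9:-→d10:-→d11:-→d12:-→d13:-→d14:-→d15:-→d16:-→d17:-→d18:-→d19:-→d20:-→d21:-→d22:-→d23:-→d24:-→d25:-→d26:-→d27:-→d28:-→d29:-→d30:-→d31:-→d32:H0 -> H0
  lookup 82.12.41.29: bits 01010010000011000010100100011101 walk d0:H0→d1:-→d2:-→d3:-→d4:-→d5:-→d6:-→d7:-→d8:H2→d9:-→d10:-→d11:-→d12:-→d13:-→d14:-→d15:-→d16:-→d17:-→d18:-→d19:-→d20:H0→d21:-→d22:-→d23:-→d24:-→d25:-→d26:-→d27:-→d28:-→d29:-→d30:-→d31:-→d32:H3 -> H3

== LOOKUPS ==
["H1","H0","no-route","H3","H3","H0","H2","H2","H0","H3","H0","H3"]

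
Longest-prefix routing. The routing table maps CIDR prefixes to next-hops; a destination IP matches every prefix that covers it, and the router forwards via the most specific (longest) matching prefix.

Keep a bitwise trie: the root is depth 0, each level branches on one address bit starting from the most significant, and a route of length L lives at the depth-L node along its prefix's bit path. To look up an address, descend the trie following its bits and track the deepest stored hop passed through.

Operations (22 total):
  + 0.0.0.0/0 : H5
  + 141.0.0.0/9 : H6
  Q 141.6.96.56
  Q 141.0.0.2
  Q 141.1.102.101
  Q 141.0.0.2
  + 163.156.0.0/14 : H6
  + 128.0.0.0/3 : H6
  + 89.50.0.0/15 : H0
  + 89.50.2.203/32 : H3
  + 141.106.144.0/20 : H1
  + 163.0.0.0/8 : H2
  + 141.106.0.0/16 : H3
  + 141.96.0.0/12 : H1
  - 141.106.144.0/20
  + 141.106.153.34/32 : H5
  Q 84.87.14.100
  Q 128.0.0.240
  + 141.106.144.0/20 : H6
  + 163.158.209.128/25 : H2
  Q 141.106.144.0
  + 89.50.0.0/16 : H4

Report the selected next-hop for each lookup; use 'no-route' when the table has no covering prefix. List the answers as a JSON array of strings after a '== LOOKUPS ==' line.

Process each operation:
  + 0.0.0.0/0 (H5) depth=0
  + 141.0.0.0/9 (H6) depth=9
  lookup 141.6.96.56: bits 100011010 walk d0:H5→d1:-→d2:-→d3:-→d4:-→d5:-→d6:-→d7:-→d8:-→d9:H6 -> H6
  lookup 141.0.0.2: bits 100011010 walk d0:H5→d1:-→d2:-→d3:-→d4:-→d5:-→d6:-→d7:-→d8:-→d9:H6 -> H6
  lookup 141.1.102.101: bits 100011010 walk d0:H5→d1:-→d2:-→d3:-→d4:-→d5:-→d6:-→d7:-→d8:-→d9:H6 -> H6
  lookup 141.0.0.2: bits 100011010 walk d0:H5→d1:-→d2:-→d3:-→d4:-→d5:-→d6:-→d7:-→d8:-→d9:H6 -> H6
  + 163.156.0.0/14 (H6) depth=14
  + 128.0.0.0/3 (H6) depth=3
  + 89.50.0.0/15 (H0) depth=15
  + 89.50.2.203/32 (H3) depth=32
  + 141.106.144.0/20 (H1) depth=20
  + 163.0.0.0/8 (H2) depth=8
  + 141.106.0.0/16 (H3) depth=16
  + 141.96.0.0/12 (H1) depth=12
  - 141.106.144.0/20 clear@20
  + 141.106.153.34/32 (H5) depth=32
  lookup 84.87.14.100: bits 0101 walk d0:H5→d1:-→d2:-→d3:-→d4:- -> H5
  lookup 128.0.0.240: bits 1000 walk d0:H5→d1:-→d2:-→d3:H6→d4:- -> H6
  + 141.106.144.0/20 (H6) depth=20
  + 163.158.209.128/25 (H2) depth=25
  lookup 141.106.144.0: bits 10001101011010101001 walk d0:H5→d1:-→d2:-→d3:H6→d4:-→d5:-→d6:-→d7:-→d8:-→d9:H6→d10:-→d11:-→d12:H1→d13:-→d14:-→d15:-→d16:H3→d17:-→d18:-→d19:-→d20:H6 -> H6
  + 89.50.0.0/16 (H4) depth=16

== LOOKUPS ==
["H6","H6","H6","H6","H5","H6","H6"]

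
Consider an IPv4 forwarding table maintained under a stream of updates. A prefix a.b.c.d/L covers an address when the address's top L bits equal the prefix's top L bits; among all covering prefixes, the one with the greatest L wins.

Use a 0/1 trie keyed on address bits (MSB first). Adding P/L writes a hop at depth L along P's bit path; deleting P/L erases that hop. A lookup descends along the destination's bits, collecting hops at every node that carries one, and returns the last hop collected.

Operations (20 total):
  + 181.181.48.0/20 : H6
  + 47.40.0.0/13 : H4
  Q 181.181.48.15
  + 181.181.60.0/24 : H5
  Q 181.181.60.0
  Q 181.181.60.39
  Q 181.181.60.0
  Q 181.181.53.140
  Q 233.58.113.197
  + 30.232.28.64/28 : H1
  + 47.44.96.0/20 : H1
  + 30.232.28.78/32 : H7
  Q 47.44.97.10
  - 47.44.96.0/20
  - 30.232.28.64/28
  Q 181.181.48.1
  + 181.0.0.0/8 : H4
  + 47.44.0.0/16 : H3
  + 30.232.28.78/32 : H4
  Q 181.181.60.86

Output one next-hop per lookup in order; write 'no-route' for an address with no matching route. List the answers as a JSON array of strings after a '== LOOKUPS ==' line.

Process each operation:
  add 181.181.48.0/20 -> H6 at depth 20
  add 47.40.0.0/13 -> H4 at depth 13
  ? 181.181.48.15  path d0:-→d1:-→d2:-→d3:-→d4:-→d5:-→d6:-→d7:-→d8:-→d9:-→d10:-→d11:-→d12:-→d13:-→d14:-→d15:-→d16:-→d17:-→d18:-→d19:-→d20:H6  best=H6
  add 181.181.60.0/24 -> H5 at depth 24
  ? 181.181.60.0  path d0:-→d1:-→d2:-→d3:-→d4:-→d5:-→d6:-→d7:-→d8:-→d9:-→d10:-→d11:-→d12:-→d13:-→d14:-→d15:-→d16:-→d17:-→d18:-→d19:-→d20:H6→d21:-→d22:-→d23:-→d24:H5  best=H5
  ? 181.181.60.39  path d0:-→d1:-→d2:-→d3:-→d4:-→d5:-→d6:-→d7:-→d8:-→d9:-→d10:-→d11:-→d12:-→d13:-→d14:-→d15:-→d16:-→d17:-→d18:-→d19:-→d20:H6→d21:-→d22:-→d23:-→d24:H5  best=H5
  ? 181.181.60.0  path d0:-→d1:-→d2:-→d3:-→d4:-→d5:-→d6:-→d7:-→d8:-→d9:-→d10:-→d11:-→d12:-→d13:-→d14:-→d15:-→d16:-→d17:-→d18:-→d19:-→d20:H6→d21:-→d22:-→d23:-→d24:H5  best=H5
  ? 181.181.53.140  path d0:-→d1:-→d2:-→d3:-→d4:-→d5:-→d6:-→d7:-→d8:-→d9:-→d10:-→d11:-→d12:-→d13:-→d14:-→d15:-→d16:-→d17:-→d18:-→d19:-→d20:H6  best=H6
  ? 233.58.113.197  path d0:-→d1:-  best=no-route
  add 30.232.28.64/28 -> H1 at depth 28
  add 47.44.96.0/20 -> H1 at depth 20
  add 30.232.28.78/32 -> H7 at depth 32
  ? 47.44.97.10  path d0:-→d1:-→d2:-→d3:-→d4:-→d5:-→d6:-→d7:-→d8:-→d9:-→d10:-→d11:-→d12:-→d13:H4→d14:-→d15:-→d16:-→d17:-→d18:-→d19:-→d20:H1  best=H1
  - 47.44.96.0/20 clear@20
  - 30.232.28.64/28 clear@28
  ? 181.181.48.1  path d0:-→d1:-→d2:-→d3:-→d4:-→d5:-→d6:-→d7:-→d8:-→d9:-→d10:-→d11:-→d12:-→d13:-→d14:-→d15:-→d16:-→d17:-→d18:-→d19:-→d20:H6  best=H6
  add 181.0.0.0/8 -> H4 at depth 8
  add 47.44.0.0/16 -> H3 at depth 16
  add 30.232.28.78/32 -> H4 at depth 32
  ? 181.181.60.86  path d0:-→d1:-→d2:-→d3:-→d4:-→d5:-→d6:-→d7:-→d8:H4→d9:-→d10:-→d11:-→d12:-→d13:-→d14:-→d15:-→d16:-→d17:-→d18:-→d19:-→d20:H6→d21:-→d22:-→d23:-→d24:H5  best=H5

== LOOKUPS ==
["H6","H5","H5","H5","H6","no-route","H1","H6","H5"]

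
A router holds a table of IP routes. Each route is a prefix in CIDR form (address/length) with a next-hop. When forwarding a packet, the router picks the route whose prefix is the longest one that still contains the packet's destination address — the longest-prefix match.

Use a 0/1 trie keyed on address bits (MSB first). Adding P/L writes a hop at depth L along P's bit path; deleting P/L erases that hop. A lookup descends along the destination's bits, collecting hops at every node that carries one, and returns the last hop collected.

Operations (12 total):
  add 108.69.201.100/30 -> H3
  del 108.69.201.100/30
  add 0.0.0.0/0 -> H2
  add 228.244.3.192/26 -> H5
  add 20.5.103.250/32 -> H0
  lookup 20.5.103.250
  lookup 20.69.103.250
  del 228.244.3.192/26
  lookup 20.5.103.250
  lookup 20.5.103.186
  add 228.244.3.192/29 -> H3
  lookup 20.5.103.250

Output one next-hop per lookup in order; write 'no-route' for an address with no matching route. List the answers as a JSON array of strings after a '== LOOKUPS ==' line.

Trace:
  add 108.69.201.100/30 -> H3 at depth 30
  - 108.69.201.100/30 clear@30
  add 0.0.0.0/0 -> H2 at depth 0
  add 228.244.3.192/26 -> H5 at depth 26
  add 20.5.103.250/32 -> H0 at depth 32
  lookup 20.5.103.250: bits 00010100000001010110011111111010 walk d0:H2→d1:-→d2:-→d3:-→d4:-→d5:-→d6:-→d7:-→d8:-→d9:-→d10:-→d11:-→d12:-→d13:-→d14:-→d15:-→d16:-→d17:-→d18:-→d19:-→d20:-→d21:-→d22:-→d23:-→d24:-→d25:-→d26:-→d27:-→d28:-→d29:-→d30:-→d31:-→d32:H0 -> H0
  lookup 20.69.103.250: bits 000101000 walk d0:H2→d1:-→d2:-→d3:-→d4:-→d5:-→d6:-→d7:-→d8:-→d9:- -> H2
  - 228.244.3.192/26 clear@26
  lookup 20.5.103.250: bits 00010100000001010110011111111010 walk d0:H2→d1:-→d2:-→d3:-→d4:-→d5:-→d6:-→d7:-→d8:-→d9:-→d10:-→d11:-→d12:-→d13:-→d14:-→d15:-→d16:-→d17:-→d18:-→d19:-→d20:-→d21:-→d22:-→d23:-→d24:-→d25:-→d26:-→d27:-→d28:-→d29:-→d30:-→d31:-→d32:H0 -> H0
  lookup 20.5.103.186: bits 0001010000000101011001111 walk d0:H2→d1:-→d2:-→d3:-→d4:-→d5:-→d6:-→d7:-→d8:-→d9:-→d10:-→d11:-→d12:-→d13:-→d14:-→d15:-→d16:-→d17:-→d18:-→d19:-→d20:-→d21:-→d22:-→d23:-→d24:-→d25:- -> H2
  add 228.244.3.192/29 -> H3 at depth 29
  lookup 20.5.103.250: bits 00010100000001010110011111111010 walk d0:H2→d1:-→d2:-→d3:-→d4:-→d5:-→d6:-→d7:-→d8:-→d9:-→d10:-→d11:-→d12:-→d13:-→d14:-→d15:-→d16:-→d17:-→d18:-→d19:-→d20:-→d21:-→d22:-→d23:-→d24:-→d25:-→d26:-→d27:-→d28:-→d29:-→d30:-→d31:-→d32:H0 -> H0

== LOOKUPS ==
["H0","H2","H0","H2","H0"]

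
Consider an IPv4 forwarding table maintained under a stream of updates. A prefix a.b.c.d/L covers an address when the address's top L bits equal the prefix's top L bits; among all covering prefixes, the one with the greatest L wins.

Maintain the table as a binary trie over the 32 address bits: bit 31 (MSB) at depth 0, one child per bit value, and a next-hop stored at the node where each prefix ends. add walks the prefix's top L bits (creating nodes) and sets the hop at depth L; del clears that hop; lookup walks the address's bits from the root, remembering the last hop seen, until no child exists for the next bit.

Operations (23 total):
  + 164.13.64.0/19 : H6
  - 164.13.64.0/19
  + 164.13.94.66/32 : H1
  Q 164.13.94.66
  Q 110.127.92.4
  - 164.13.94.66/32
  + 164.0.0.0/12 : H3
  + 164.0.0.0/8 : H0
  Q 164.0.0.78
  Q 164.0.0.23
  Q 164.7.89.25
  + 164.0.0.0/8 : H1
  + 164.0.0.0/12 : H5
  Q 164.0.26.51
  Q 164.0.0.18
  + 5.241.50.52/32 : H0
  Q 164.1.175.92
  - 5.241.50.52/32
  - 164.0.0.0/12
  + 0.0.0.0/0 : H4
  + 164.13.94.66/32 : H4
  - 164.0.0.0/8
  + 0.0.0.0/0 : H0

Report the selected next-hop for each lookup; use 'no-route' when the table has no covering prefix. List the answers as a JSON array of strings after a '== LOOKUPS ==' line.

Trace:
  add 164.13.64.0/19 -> H6 at depth 19
  del 164.13.64.0/19 (clear depth 19)
  add 164.13.94.66/32 -> H1 at depth 32
  ? 164.13.94.66  path d0:-→d1:-→d2:-→d3:-→d4:-→d5:-→d6:-→d7:-→d8:-→d9:-→d10:-→d11:-→d12:-→d13:-→d14:-→d15:-→d16:-→d17:-→d18:-→d19:-→d20:-→d21:-→d22:-→d23:-→d24:-→d25:-→d26:-→d27:-→d28:-→d29:-→d30:-→d31:-→d32:H1  best=H1
  ? 110.127.92.4  path d0:-  best=no-route
  del 164.13.94.66/32 (clear depth 32)
  add 164.0.0.0/12 -> H3 at depth 12
  add 164.0.0.0/8 -> H0 at depth 8
  ? 164.0.0.78  path d0:-→d1:-→d2:-→d3:-→d4:-→d5:-→d6:-→d7:-→d8:H0→d9:-→d10:-→d11:-→d12:H3  best=H3
  ? 164.0.0.23  path d0:-→d1:-→d2:-→d3:-→d4:-→d5:-→d6:-→d7:-→d8:H0→d9:-→d10:-→d11:-→d12:H3  best=H3
  ? 164.7.89.25  path d0:-→d1:-→d2:-→d3:-→d4:-→d5:-→d6:-→d7:-→d8:H0→d9:-→d10:-→d11:-→d12:H3  best=H3
  add 164.0.0.0/8 -> H1 at depth 8
  add 164.0.0.0/12 -> H5 at depth 12
  ? 164.0.26.51  path d0:-→d1:-→d2:-→d3:-→d4:-→d5:-→d6:-→d7:-→d8:H1→d9:-→d10:-→d11:-→d12:H5  best=H5
  ? 164.0.0.18  path d0:-→d1:-→d2:-→d3:-→d4:-→d5:-→d6:-→d7:-→d8:H1→d9:-→d10:-→d11:-→d12:H5  best=H5
  add 5.241.50.52/32 -> H0 at depth 32
  ? 164.1.175.92  path d0:-→d1:-→d2:-→d3:-→d4:-→d5:-→d6:-→d7:-→d8:H1→d9:-→d10:-→d11:-→d12:H5  best=H5
  del 5.241.50.52/32 (clear depth 32)
  del 164.0.0.0/12 (clear depth 12)
  add 0.0.0.0/0 -> H4 at depth 0
  add 164.13.94.66/32 -> H4 at depth 32
  del 164.0.0.0/8 (clear depth 8)
  add 0.0.0.0/0 -> H0 at depth 0

== LOOKUPS ==
["H1","no-route","H3","H3","H3","H5","H5","H5"]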